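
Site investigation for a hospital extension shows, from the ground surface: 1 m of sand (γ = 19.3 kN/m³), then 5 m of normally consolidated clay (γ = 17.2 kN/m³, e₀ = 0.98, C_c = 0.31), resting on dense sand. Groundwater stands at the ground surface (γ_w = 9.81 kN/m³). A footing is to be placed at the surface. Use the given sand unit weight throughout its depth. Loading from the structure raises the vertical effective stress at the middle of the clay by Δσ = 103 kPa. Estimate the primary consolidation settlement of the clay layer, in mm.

Mid-depth of clay below the ground surface: z = 1 + 5/2 = 3.5 m.
Total vertical stress at mid-clay: σ_v = 19.3×1 + 17.2×2.5 = 62.3 kPa.
Pore pressure: u = 9.81×(3.5 − 0) = 34.335 kPa.
Initial effective stress: σ'_0 = σ_v − u = 62.3 − 34.335 = 27.965 kPa.
Final effective stress: σ'_f = σ'_0 + Δσ = 27.965 + 103 = 130.97 kPa.
Normally consolidated clay, so the full stress increment lies on the virgin compression line:
S_c = C_c·H/(1+e₀)·log₁₀(σ'_f/σ'_0) = 0.31×5/(1+0.98)×log₁₀(130.97/27.965)
    = 0.78283 × 0.67056 = 0.5249 m

S_c ≈ 525 mm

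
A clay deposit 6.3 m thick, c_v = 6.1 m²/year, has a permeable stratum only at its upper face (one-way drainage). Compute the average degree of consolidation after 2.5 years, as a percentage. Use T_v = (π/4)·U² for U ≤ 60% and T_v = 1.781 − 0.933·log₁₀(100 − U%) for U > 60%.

Drainage path length: H_d = H = 6.3 m (single drainage).
T_v = c_v·t/H_d² = 6.1×2.5/6.3² = 0.38423.
T_v = 0.38423 corresponds to the U > 60% branch:
U = 1 − 10^((1.781 − T_v)/0.933)/100 = 0.6859

U ≈ 68.6 %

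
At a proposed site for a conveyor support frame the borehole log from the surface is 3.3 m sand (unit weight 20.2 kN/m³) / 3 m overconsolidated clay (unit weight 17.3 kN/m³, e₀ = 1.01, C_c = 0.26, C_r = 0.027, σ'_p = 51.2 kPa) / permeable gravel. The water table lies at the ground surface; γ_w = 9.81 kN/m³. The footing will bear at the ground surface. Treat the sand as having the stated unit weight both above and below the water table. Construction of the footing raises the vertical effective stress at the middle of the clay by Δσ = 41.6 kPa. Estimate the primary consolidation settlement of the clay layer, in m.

Mid-depth of clay below the ground surface: z = 3.3 + 3/2 = 4.8 m.
Total vertical stress at mid-clay: σ_v = 20.2×3.3 + 17.3×1.5 = 92.61 kPa.
Pore pressure: u = 9.81×(4.8 − 0) = 47.088 kPa.
Initial effective stress: σ'_0 = σ_v − u = 92.61 − 47.088 = 45.522 kPa.
Final effective stress: σ'_f = 45.522 + 41.6 = 87.122 kPa.
σ'_f = 87.122 > σ'_p = 51.2 kPa, so the stress path crosses the preconsolidation pressure — recompression up to σ'_p, then virgin compression beyond:
S_c = H/(1+e₀)·[C_r·log₁₀(σ'_p/σ'_0) + C_c·log₁₀(σ'_f/σ'_p)]
    = 3/2.01 × [0.027×log₁₀(51.2/45.522) + 0.26×log₁₀(87.122/51.2)]
    = 1.4925 × [0.0013783 + 0.060023] = 0.09164 m

S_c ≈ 0.0916 m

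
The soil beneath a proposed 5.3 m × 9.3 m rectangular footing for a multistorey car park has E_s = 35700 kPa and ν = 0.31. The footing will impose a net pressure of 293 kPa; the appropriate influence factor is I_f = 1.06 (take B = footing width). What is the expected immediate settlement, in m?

S_e ≈ 0.0417 m

Immediate (elastic) settlement: S_e = q·B·(1−ν²)/E_s · I_f.
S_e = 293 × 5.3 × (1 − 0.31²) / 35700 × 1.06
    = 293 × 5.3 × 0.9039 / 35700 × 1.06
    = 0.04168 m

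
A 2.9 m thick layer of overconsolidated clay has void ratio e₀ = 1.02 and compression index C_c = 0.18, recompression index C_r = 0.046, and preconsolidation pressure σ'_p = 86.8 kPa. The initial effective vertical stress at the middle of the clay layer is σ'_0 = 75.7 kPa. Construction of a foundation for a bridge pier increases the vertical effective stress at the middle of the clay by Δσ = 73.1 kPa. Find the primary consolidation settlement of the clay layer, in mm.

Final effective stress: σ'_f = 75.7 + 73.1 = 148.8 kPa.
σ'_f = 148.8 > σ'_p = 86.8 kPa, so the stress path crosses the preconsolidation pressure — recompression up to σ'_p, then virgin compression beyond:
S_c = H/(1+e₀)·[C_r·log₁₀(σ'_p/σ'_0) + C_c·log₁₀(σ'_f/σ'_p)]
    = 2.9/2.02 × [0.046×log₁₀(86.8/75.7) + 0.18×log₁₀(148.8/86.8)]
    = 1.4356 × [0.0027335 + 0.042135] = 0.06441 m

S_c ≈ 64.4 mm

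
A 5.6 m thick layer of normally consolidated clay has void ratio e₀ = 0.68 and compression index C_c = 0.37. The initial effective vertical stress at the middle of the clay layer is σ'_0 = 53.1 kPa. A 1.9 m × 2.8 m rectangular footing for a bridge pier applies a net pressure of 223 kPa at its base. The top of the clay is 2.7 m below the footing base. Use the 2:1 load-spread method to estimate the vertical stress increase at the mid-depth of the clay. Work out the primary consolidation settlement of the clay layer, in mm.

Mid-depth of clay below the footing base: z = 2.7 + 5.6/2 = 5.5 m.
Stress increase at mid-clay by the 2:1 spreading method:
Δσ = qBL/((B+z)(L+z)) = 223×1.9×2.8/((1.9+5.5)(2.8+5.5)) = 19.316 kPa
Final effective stress: σ'_f = σ'_0 + Δσ = 53.1 + 19.316 = 72.416 kPa.
Normally consolidated clay, so the full stress increment lies on the virgin compression line:
S_c = C_c·H/(1+e₀)·log₁₀(σ'_f/σ'_0) = 0.37×5.6/(1+0.68)×log₁₀(72.416/53.1)
    = 1.2333 × 0.13474 = 0.1662 m

S_c ≈ 166 mm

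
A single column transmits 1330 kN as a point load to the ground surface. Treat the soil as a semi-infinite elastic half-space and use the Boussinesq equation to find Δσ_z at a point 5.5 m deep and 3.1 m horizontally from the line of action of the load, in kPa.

Δσ_z ≈ 10.5 kPa

Boussinesq vertical stress below a point load on an elastic half-space:
Δσ_z = 3P/(2πz²) · [1 + (r/z)²]^(−5/2)
r/z = 3.1/5.5 = 0.56364; [1+(r/z)²]^(−5/2) = 0.50173.
Δσ_z = 3×1330/(2π×5.5²) × 0.50173 = 20.993 × 0.50173 = 10.53 kPa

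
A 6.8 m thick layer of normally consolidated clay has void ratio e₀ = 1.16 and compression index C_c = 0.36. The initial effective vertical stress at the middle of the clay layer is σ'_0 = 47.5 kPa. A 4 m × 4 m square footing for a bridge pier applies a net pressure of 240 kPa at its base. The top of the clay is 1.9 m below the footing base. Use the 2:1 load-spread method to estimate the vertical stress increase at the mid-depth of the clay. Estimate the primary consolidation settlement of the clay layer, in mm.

Mid-depth of clay below the footing base: z = 1.9 + 6.8/2 = 5.3 m.
Stress increase at mid-clay by the 2:1 spreading method:
Δσ = qBL/((B+z)(L+z)) = 240×4×4/((4+5.3)(4+5.3)) = 44.398 kPa
Final effective stress: σ'_f = σ'_0 + Δσ = 47.5 + 44.398 = 91.898 kPa.
Normally consolidated clay, so the full stress increment lies on the virgin compression line:
S_c = C_c·H/(1+e₀)·log₁₀(σ'_f/σ'_0) = 0.36×6.8/(1+1.16)×log₁₀(91.898/47.5)
    = 1.1333 × 0.28661 = 0.3248 m

S_c ≈ 325 mm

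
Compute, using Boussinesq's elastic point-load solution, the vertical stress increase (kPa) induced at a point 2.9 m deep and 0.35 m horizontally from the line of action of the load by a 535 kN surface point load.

Δσ_z ≈ 29.3 kPa

Boussinesq vertical stress below a point load on an elastic half-space:
Δσ_z = 3P/(2πz²) · [1 + (r/z)²]^(−5/2)
r/z = 0.35/2.9 = 0.12069; [1+(r/z)²]^(−5/2) = 0.96449.
Δσ_z = 3×535/(2π×2.9²) × 0.96449 = 30.374 × 0.96449 = 29.3 kPa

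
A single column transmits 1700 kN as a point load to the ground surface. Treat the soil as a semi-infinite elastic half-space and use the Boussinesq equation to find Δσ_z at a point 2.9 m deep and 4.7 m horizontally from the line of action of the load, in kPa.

Boussinesq vertical stress below a point load on an elastic half-space:
Δσ_z = 3P/(2πz²) · [1 + (r/z)²]^(−5/2)
r/z = 4.7/2.9 = 1.6207; [1+(r/z)²]^(−5/2) = 0.039925.
Δσ_z = 3×1700/(2π×2.9²) × 0.039925 = 96.515 × 0.039925 = 3.853 kPa

Δσ_z ≈ 3.85 kPa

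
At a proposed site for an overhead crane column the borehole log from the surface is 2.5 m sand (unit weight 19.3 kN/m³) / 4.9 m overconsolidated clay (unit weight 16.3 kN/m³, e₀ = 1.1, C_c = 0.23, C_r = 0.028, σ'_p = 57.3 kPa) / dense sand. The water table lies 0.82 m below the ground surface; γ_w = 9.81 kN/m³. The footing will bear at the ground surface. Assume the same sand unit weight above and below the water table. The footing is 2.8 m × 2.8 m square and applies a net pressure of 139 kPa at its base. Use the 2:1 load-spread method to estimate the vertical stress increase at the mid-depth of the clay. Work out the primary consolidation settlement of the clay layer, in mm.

Mid-depth of clay below the ground surface: z = 2.5 + 4.9/2 = 4.95 m.
Total vertical stress at mid-clay: σ_v = 19.3×2.5 + 16.3×2.45 = 88.185 kPa.
Pore pressure: u = 9.81×(4.95 − 0.82) = 40.515 kPa.
Initial effective stress: σ'_0 = σ_v − u = 88.185 − 40.515 = 47.67 kPa.
Stress increase at mid-clay by the 2:1 spreading method:
Δσ = qBL/((B+z)(L+z)) = 139×2.8×2.8/((2.8+4.95)(2.8+4.95)) = 18.144 kPa
Final effective stress: σ'_f = 47.67 + 18.144 = 65.814 kPa.
σ'_f = 65.814 > σ'_p = 57.3 kPa, so the stress path crosses the preconsolidation pressure — recompression up to σ'_p, then virgin compression beyond:
S_c = H/(1+e₀)·[C_r·log₁₀(σ'_p/σ'_0) + C_c·log₁₀(σ'_f/σ'_p)]
    = 4.9/2.1 × [0.028×log₁₀(57.3/47.67) + 0.23×log₁₀(65.814/57.3)]
    = 2.3333 × [0.0022375 + 0.013838] = 0.03751 m

S_c ≈ 37.5 mm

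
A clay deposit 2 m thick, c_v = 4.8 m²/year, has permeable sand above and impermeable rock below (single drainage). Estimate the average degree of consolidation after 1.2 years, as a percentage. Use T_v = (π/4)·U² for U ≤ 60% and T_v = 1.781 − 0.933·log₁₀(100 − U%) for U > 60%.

Drainage path length: H_d = H = 2 m (single drainage).
T_v = c_v·t/H_d² = 4.8×1.2/2² = 1.44.
T_v = 1.44 corresponds to the U > 60% branch:
U = 1 − 10^((1.781 − T_v)/0.933)/100 = 0.9768

U ≈ 97.7 %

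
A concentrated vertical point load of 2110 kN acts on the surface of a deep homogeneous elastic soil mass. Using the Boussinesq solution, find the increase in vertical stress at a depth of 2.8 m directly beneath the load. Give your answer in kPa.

Boussinesq vertical stress below a point load on an elastic half-space:
Δσ_z = 3P/(2πz²) · [1 + (r/z)²]^(−5/2)
r/z = 0/2.8 = 0; [1+(r/z)²]^(−5/2) = 1.
Δσ_z = 3×2110/(2π×2.8²) × 1 = 128.5 × 1 = 128.5 kPa

Δσ_z ≈ 128 kPa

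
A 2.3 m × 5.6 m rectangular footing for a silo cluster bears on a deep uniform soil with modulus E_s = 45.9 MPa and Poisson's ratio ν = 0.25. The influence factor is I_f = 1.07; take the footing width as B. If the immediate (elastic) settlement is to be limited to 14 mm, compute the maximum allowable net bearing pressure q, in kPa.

q ≈ 279 kPa

E_s = 45.9 MPa = 45900 kPa.
S_e = q·B·(1−ν²)/E_s · I_f  ⇒  q = S_e·E_s / (B·(1−ν²)·I_f).
q = 0.014 × 45900 / (2.3 × 0.9375 × 1.07) = 278.5 kPa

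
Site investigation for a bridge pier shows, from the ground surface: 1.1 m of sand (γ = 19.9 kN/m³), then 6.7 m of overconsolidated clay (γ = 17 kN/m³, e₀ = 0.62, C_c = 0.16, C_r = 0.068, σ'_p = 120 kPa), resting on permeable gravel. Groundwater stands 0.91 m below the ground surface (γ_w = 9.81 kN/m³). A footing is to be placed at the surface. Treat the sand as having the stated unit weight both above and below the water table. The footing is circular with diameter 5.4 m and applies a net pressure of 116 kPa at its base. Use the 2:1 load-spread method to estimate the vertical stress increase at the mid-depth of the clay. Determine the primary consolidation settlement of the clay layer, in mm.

S_c ≈ 71.1 mm

Mid-depth of clay below the ground surface: z = 1.1 + 6.7/2 = 4.45 m.
Total vertical stress at mid-clay: σ_v = 19.9×1.1 + 17×3.35 = 78.84 kPa.
Pore pressure: u = 9.81×(4.45 − 0.91) = 34.727 kPa.
Initial effective stress: σ'_0 = σ_v − u = 78.84 − 34.727 = 44.113 kPa.
Stress increase at mid-clay by the 2:1 spreading method:
Δσ ≈ qD²/(D+z)² = 116×5.4²/(5.4+4.45)² = 34.864 kPa
Final effective stress: σ'_f = 44.113 + 34.864 = 78.977 kPa.
σ'_f = 78.977 ≤ σ'_p = 120 kPa, so the clay remains overconsolidated and only the recompression index applies:
S_c = C_r·H/(1+e₀)·log₁₀(σ'_f/σ'_0) = 0.068×6.7/1.62×log₁₀(78.977/44.113)
    = 0.28123 × 0.25293 = 0.07113 m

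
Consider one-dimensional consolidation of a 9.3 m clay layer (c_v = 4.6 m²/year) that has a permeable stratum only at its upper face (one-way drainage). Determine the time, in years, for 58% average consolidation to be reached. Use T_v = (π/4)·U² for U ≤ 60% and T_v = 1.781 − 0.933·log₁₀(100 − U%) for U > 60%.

Drainage path length: H_d = H = 9.3 m (single drainage).
U ≤ 60%: T_v = (π/4)·U² = (π/4)×0.58² = 0.26421.
t = T_v·H_d²/c_v = 0.26421×9.3²/4.6 = 4.968 years.

t ≈ 4.97 years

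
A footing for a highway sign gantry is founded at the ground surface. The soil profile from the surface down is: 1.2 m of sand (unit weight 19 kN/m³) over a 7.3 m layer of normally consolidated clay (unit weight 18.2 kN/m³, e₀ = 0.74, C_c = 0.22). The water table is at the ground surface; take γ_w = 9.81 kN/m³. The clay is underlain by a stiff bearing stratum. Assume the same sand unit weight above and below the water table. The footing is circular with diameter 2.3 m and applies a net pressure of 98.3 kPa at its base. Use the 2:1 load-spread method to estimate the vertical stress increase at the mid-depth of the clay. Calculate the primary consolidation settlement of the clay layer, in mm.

Mid-depth of clay below the ground surface: z = 1.2 + 7.3/2 = 4.85 m.
Total vertical stress at mid-clay: σ_v = 19×1.2 + 18.2×3.65 = 89.23 kPa.
Pore pressure: u = 9.81×(4.85 − 0) = 47.578 kPa.
Initial effective stress: σ'_0 = σ_v − u = 89.23 − 47.578 = 41.652 kPa.
Stress increase at mid-clay by the 2:1 spreading method:
Δσ ≈ qD²/(D+z)² = 98.3×2.3²/(2.3+4.85)² = 10.172 kPa
Final effective stress: σ'_f = σ'_0 + Δσ = 41.652 + 10.172 = 51.824 kPa.
Normally consolidated clay, so the full stress increment lies on the virgin compression line:
S_c = C_c·H/(1+e₀)·log₁₀(σ'_f/σ'_0) = 0.22×7.3/(1+0.74)×log₁₀(51.824/41.652)
    = 0.92299 × 0.094895 = 0.08759 m

S_c ≈ 87.6 mm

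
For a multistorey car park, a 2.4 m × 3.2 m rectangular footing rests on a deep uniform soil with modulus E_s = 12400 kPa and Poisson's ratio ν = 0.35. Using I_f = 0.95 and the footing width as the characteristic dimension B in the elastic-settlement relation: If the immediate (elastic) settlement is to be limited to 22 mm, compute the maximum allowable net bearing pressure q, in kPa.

S_e = q·B·(1−ν²)/E_s · I_f  ⇒  q = S_e·E_s / (B·(1−ν²)·I_f).
q = 0.022 × 12400 / (2.4 × 0.8775 × 0.95) = 136.4 kPa

q ≈ 136 kPa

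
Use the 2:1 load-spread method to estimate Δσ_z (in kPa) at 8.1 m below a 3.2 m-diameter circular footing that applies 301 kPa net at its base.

Δσ_z ≈ 24.1 kPa

By the 2:1 method the load spreads at 1 horizontal : 2 vertical, so at depth z the loaded area has grown by z in each plan dimension:
Δσ ≈ qD²/(D+z)² = 301×3.2²/(3.2+8.1)² = 24.138 kPa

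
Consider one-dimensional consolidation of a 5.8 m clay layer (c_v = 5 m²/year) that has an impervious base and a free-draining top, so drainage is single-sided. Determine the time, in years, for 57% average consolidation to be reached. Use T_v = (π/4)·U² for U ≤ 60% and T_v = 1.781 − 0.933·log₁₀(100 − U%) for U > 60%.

Drainage path length: H_d = H = 5.8 m (single drainage).
U ≤ 60%: T_v = (π/4)·U² = (π/4)×0.57² = 0.25518.
t = T_v·H_d²/c_v = 0.25518×5.8²/5 = 1.717 years.

t ≈ 1.72 years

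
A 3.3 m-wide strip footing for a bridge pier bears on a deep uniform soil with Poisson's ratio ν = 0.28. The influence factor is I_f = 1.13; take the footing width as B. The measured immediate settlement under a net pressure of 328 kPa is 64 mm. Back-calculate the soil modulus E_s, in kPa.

E_s ≈ 17600 kPa

S_e = q·B·(1−ν²)/E_s · I_f  ⇒  E_s = q·B·(1−ν²)·I_f / S_e.
E_s = 328 × 3.3 × 0.9216 × 1.13 / 0.064 = 17610 kPa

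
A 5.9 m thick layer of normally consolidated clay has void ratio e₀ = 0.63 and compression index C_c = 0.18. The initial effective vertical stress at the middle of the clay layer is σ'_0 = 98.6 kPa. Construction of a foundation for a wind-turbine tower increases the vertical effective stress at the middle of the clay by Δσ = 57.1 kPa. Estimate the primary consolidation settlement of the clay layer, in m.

S_c ≈ 0.129 m

Final effective stress: σ'_f = σ'_0 + Δσ = 98.6 + 57.1 = 155.7 kPa.
Normally consolidated clay, so the full stress increment lies on the virgin compression line:
S_c = C_c·H/(1+e₀)·log₁₀(σ'_f/σ'_0) = 0.18×5.9/(1+0.63)×log₁₀(155.7/98.6)
    = 0.65153 × 0.19841 = 0.1293 m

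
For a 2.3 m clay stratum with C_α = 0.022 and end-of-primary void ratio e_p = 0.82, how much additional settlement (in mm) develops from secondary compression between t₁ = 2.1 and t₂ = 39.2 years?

S_s ≈ 35.3 mm

Secondary compression: S_s = C_α·H/(1+e_p)·log₁₀(t₂/t₁)
S_s = 0.022×2.3/(1+0.82)×log₁₀(39.2/2.1)
    = 0.0278 × 1.271 = 0.03534 m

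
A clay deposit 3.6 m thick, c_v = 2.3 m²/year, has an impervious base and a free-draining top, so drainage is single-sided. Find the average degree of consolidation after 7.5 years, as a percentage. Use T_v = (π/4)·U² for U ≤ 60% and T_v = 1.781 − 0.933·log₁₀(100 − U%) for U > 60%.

Drainage path length: H_d = H = 3.6 m (single drainage).
T_v = c_v·t/H_d² = 2.3×7.5/3.6² = 1.331.
T_v = 1.331 corresponds to the U > 60% branch:
U = 1 − 10^((1.781 − T_v)/0.933)/100 = 0.9696

U ≈ 97 %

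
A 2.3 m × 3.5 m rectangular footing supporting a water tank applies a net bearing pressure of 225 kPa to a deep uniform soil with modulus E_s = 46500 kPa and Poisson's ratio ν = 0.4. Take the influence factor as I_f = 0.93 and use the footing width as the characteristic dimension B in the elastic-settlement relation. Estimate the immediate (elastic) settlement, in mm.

Immediate (elastic) settlement: S_e = q·B·(1−ν²)/E_s · I_f.
S_e = 225 × 2.3 × (1 − 0.4²) / 46500 × 0.93
    = 225 × 2.3 × 0.84 / 46500 × 0.93
    = 0.008694 m = 8.694 mm

S_e ≈ 8.69 mm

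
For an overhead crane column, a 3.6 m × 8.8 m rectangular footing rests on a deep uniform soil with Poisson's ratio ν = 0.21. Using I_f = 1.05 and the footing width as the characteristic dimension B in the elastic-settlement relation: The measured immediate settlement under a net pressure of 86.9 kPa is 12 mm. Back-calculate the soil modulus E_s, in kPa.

E_s ≈ 26200 kPa

S_e = q·B·(1−ν²)/E_s · I_f  ⇒  E_s = q·B·(1−ν²)·I_f / S_e.
E_s = 86.9 × 3.6 × 0.9559 × 1.05 / 0.012 = 26170 kPa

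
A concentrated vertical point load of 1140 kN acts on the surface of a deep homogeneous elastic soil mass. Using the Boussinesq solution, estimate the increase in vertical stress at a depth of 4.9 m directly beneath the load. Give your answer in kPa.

Δσ_z ≈ 22.7 kPa

Boussinesq vertical stress below a point load on an elastic half-space:
Δσ_z = 3P/(2πz²) · [1 + (r/z)²]^(−5/2)
r/z = 0/4.9 = 0; [1+(r/z)²]^(−5/2) = 1.
Δσ_z = 3×1140/(2π×4.9²) × 1 = 22.67 × 1 = 22.67 kPa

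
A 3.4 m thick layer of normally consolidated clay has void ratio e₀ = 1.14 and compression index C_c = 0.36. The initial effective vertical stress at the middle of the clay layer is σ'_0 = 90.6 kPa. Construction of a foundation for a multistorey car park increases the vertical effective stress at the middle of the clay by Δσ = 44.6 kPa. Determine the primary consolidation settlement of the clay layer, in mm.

S_c ≈ 99.4 mm

Final effective stress: σ'_f = σ'_0 + Δσ = 90.6 + 44.6 = 135.2 kPa.
Normally consolidated clay, so the full stress increment lies on the virgin compression line:
S_c = C_c·H/(1+e₀)·log₁₀(σ'_f/σ'_0) = 0.36×3.4/(1+1.14)×log₁₀(135.2/90.6)
    = 0.57196 × 0.17385 = 0.09944 m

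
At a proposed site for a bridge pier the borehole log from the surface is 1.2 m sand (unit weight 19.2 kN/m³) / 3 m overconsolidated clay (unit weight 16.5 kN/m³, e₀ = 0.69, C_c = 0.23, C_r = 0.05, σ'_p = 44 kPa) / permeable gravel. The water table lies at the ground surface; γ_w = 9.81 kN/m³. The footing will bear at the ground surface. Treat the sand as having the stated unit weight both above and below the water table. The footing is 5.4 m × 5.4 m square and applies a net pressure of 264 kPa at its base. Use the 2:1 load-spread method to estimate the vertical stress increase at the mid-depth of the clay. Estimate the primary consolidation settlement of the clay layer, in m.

Mid-depth of clay below the ground surface: z = 1.2 + 3/2 = 2.7 m.
Total vertical stress at mid-clay: σ_v = 19.2×1.2 + 16.5×1.5 = 47.79 kPa.
Pore pressure: u = 9.81×(2.7 − 0) = 26.487 kPa.
Initial effective stress: σ'_0 = σ_v − u = 47.79 − 26.487 = 21.303 kPa.
Stress increase at mid-clay by the 2:1 spreading method:
Δσ = qBL/((B+z)(L+z)) = 264×5.4×5.4/((5.4+2.7)(5.4+2.7)) = 117.33 kPa
Final effective stress: σ'_f = 21.303 + 117.33 = 138.63 kPa.
σ'_f = 138.63 > σ'_p = 44 kPa, so the stress path crosses the preconsolidation pressure — recompression up to σ'_p, then virgin compression beyond:
S_c = H/(1+e₀)·[C_r·log₁₀(σ'_p/σ'_0) + C_c·log₁₀(σ'_f/σ'_p)]
    = 3/1.69 × [0.05×log₁₀(44/21.303) + 0.23×log₁₀(138.63/44)]
    = 1.7751 × [0.015751 + 0.11463] = 0.2314 m

S_c ≈ 0.231 m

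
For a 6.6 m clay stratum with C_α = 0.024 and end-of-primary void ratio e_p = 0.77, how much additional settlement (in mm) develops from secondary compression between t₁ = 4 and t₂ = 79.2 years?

Secondary compression: S_s = C_α·H/(1+e_p)·log₁₀(t₂/t₁)
S_s = 0.024×6.6/(1+0.77)×log₁₀(79.2/4)
    = 0.08949 × 1.297 = 0.116 m

S_s ≈ 116 mm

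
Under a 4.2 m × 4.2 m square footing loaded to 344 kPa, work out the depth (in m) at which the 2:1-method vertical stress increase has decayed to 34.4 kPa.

z ≈ 9.08 m

2:1 spreading — at depth z the loaded area has grown by z in each plan dimension:
qB²/(B+z)² = Δσ_z ⇒ z = B(√(q/Δσ_z) − 1) = 4.2×(√(344/34.4) − 1) = 9.082 m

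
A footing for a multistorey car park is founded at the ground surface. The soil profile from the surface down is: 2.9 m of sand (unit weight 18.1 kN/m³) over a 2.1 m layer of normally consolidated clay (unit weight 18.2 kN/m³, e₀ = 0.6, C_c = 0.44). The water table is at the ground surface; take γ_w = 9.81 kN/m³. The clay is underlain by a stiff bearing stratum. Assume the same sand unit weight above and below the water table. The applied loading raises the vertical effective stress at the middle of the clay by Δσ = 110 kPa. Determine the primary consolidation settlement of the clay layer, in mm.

S_c ≈ 369 mm

Mid-depth of clay below the ground surface: z = 2.9 + 2.1/2 = 3.95 m.
Total vertical stress at mid-clay: σ_v = 18.1×2.9 + 18.2×1.05 = 71.6 kPa.
Pore pressure: u = 9.81×(3.95 − 0) = 38.75 kPa.
Initial effective stress: σ'_0 = σ_v − u = 71.6 − 38.75 = 32.85 kPa.
Final effective stress: σ'_f = σ'_0 + Δσ = 32.85 + 110 = 142.85 kPa.
Normally consolidated clay, so the full stress increment lies on the virgin compression line:
S_c = C_c·H/(1+e₀)·log₁₀(σ'_f/σ'_0) = 0.44×2.1/(1+0.6)×log₁₀(142.85/32.85)
    = 0.5775 × 0.63834 = 0.3686 m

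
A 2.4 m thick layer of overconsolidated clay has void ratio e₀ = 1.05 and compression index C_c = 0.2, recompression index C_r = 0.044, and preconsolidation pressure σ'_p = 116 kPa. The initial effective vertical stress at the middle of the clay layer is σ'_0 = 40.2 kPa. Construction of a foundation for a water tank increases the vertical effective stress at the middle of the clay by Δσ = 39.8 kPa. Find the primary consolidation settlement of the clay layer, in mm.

S_c ≈ 15.4 mm

Final effective stress: σ'_f = 40.2 + 39.8 = 80 kPa.
σ'_f = 80 ≤ σ'_p = 116 kPa, so the clay remains overconsolidated and only the recompression index applies:
S_c = C_r·H/(1+e₀)·log₁₀(σ'_f/σ'_0) = 0.044×2.4/2.05×log₁₀(80/40.2)
    = 0.051511 × 0.29886 = 0.01539 m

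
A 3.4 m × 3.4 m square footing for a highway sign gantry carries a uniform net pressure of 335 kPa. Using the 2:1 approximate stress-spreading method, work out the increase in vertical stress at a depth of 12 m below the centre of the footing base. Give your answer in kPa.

Δσ_z ≈ 16.3 kPa

By the 2:1 method the load spreads at 1 horizontal : 2 vertical, so at depth z the loaded area has grown by z in each plan dimension:
Δσ = qBL/((B+z)(L+z)) = 335×3.4×3.4/((3.4+12)(3.4+12)) = 16.329 kPa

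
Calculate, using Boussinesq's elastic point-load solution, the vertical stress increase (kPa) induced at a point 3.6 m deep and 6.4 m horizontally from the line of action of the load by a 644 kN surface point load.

Boussinesq vertical stress below a point load on an elastic half-space:
Δσ_z = 3P/(2πz²) · [1 + (r/z)²]^(−5/2)
r/z = 6.4/3.6 = 1.7778; [1+(r/z)²]^(−5/2) = 0.028323.
Δσ_z = 3×644/(2π×3.6²) × 0.028323 = 23.726 × 0.028323 = 0.672 kPa

Δσ_z ≈ 0.672 kPa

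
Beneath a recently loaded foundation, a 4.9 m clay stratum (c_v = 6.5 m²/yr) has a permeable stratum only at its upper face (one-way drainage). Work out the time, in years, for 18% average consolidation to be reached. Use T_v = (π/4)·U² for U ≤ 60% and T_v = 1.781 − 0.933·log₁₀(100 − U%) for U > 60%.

t ≈ 0.094 years

Drainage path length: H_d = H = 4.9 m (single drainage).
U ≤ 60%: T_v = (π/4)·U² = (π/4)×0.18² = 0.025447.
t = T_v·H_d²/c_v = 0.025447×4.9²/6.5 = 0.094 years.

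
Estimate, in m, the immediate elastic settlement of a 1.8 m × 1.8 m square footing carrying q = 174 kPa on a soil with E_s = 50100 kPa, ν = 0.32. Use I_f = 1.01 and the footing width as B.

Immediate (elastic) settlement: S_e = q·B·(1−ν²)/E_s · I_f.
S_e = 174 × 1.8 × (1 − 0.32²) / 50100 × 1.01
    = 174 × 1.8 × 0.8976 / 50100 × 1.01
    = 0.005667 m

S_e ≈ 0.00567 m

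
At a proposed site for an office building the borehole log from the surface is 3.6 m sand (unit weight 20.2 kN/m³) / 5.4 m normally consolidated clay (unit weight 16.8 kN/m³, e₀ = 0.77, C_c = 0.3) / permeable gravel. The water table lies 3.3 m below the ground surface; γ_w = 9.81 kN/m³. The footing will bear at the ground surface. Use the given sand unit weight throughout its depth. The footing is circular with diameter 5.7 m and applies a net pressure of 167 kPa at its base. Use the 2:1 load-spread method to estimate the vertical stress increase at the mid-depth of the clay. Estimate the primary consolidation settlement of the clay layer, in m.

S_c ≈ 0.141 m

Mid-depth of clay below the ground surface: z = 3.6 + 5.4/2 = 6.3 m.
Total vertical stress at mid-clay: σ_v = 20.2×3.6 + 16.8×2.7 = 118.08 kPa.
Pore pressure: u = 9.81×(6.3 − 3.3) = 29.43 kPa.
Initial effective stress: σ'_0 = σ_v − u = 118.08 − 29.43 = 88.65 kPa.
Stress increase at mid-clay by the 2:1 spreading method:
Δσ ≈ qD²/(D+z)² = 167×5.7²/(5.7+6.3)² = 37.679 kPa
Final effective stress: σ'_f = σ'_0 + Δσ = 88.65 + 37.679 = 126.33 kPa.
Normally consolidated clay, so the full stress increment lies on the virgin compression line:
S_c = C_c·H/(1+e₀)·log₁₀(σ'_f/σ'_0) = 0.3×5.4/(1+0.77)×log₁₀(126.33/88.65)
    = 0.91525 × 0.15383 = 0.1408 m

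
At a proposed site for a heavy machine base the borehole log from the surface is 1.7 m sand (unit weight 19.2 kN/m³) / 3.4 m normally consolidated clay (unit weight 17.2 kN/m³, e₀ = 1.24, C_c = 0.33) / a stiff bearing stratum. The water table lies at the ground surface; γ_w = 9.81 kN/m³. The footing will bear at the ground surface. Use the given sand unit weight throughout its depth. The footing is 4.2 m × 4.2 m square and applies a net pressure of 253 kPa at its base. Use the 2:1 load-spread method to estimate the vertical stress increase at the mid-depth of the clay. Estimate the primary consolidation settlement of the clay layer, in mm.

Mid-depth of clay below the ground surface: z = 1.7 + 3.4/2 = 3.4 m.
Total vertical stress at mid-clay: σ_v = 19.2×1.7 + 17.2×1.7 = 61.88 kPa.
Pore pressure: u = 9.81×(3.4 − 0) = 33.354 kPa.
Initial effective stress: σ'_0 = σ_v − u = 61.88 − 33.354 = 28.526 kPa.
Stress increase at mid-clay by the 2:1 spreading method:
Δσ = qBL/((B+z)(L+z)) = 253×4.2×4.2/((4.2+3.4)(4.2+3.4)) = 77.267 kPa
Final effective stress: σ'_f = σ'_0 + Δσ = 28.526 + 77.267 = 105.79 kPa.
Normally consolidated clay, so the full stress increment lies on the virgin compression line:
S_c = C_c·H/(1+e₀)·log₁₀(σ'_f/σ'_0) = 0.33×3.4/(1+1.24)×log₁₀(105.79/28.526)
    = 0.50089 × 0.5692 = 0.2851 m

S_c ≈ 285 mm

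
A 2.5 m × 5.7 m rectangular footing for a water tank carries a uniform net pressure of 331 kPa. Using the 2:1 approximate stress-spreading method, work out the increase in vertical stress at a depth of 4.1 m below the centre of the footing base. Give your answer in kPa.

Δσ_z ≈ 72.9 kPa

By the 2:1 method the load spreads at 1 horizontal : 2 vertical, so at depth z the loaded area has grown by z in each plan dimension:
Δσ = qBL/((B+z)(L+z)) = 331×2.5×5.7/((2.5+4.1)(5.7+4.1)) = 72.924 kPa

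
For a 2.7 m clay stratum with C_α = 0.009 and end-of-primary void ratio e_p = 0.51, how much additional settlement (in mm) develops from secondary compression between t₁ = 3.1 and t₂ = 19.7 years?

Secondary compression: S_s = C_α·H/(1+e_p)·log₁₀(t₂/t₁)
S_s = 0.009×2.7/(1+0.51)×log₁₀(19.7/3.1)
    = 0.01609 × 0.8031 = 0.01292 m

S_s ≈ 12.9 mm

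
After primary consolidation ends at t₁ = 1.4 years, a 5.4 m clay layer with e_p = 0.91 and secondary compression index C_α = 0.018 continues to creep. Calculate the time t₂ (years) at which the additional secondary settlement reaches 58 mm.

t₂ ≈ 19.3 years

S_s = C_α·H/(1+e_p)·log₁₀(t₂/t₁) ⇒ log₁₀(t₂/t₁) = S_s·(1+e_p)/(C_α·H).
log₁₀(t₂/t₁) = 0.058 × (1+0.91) / (0.018×5.4) = 1.14
t₂ = t₁ × 10^1.14 = 1.4 × 13.79 = 19.31 years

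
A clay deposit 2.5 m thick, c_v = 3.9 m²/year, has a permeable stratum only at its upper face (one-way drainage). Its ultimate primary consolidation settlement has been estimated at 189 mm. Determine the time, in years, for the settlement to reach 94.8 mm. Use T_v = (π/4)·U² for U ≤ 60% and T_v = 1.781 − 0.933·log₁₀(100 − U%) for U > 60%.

t ≈ 0.317 years

Drainage path length: H_d = H = 2.5 m (single drainage).
U = S(t)/S_ult = 94.8/189 = 0.5016.
U ≤ 60%: T_v = (π/4)·U² = (π/4)×0.50159² = 0.1976.
t = T_v·H_d²/c_v = 0.1976×2.5²/3.9 = 0.3167 years.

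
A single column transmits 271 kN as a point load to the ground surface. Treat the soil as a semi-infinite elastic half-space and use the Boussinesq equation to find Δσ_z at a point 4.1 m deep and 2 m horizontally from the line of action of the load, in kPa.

Boussinesq vertical stress below a point load on an elastic half-space:
Δσ_z = 3P/(2πz²) · [1 + (r/z)²]^(−5/2)
r/z = 2/4.1 = 0.4878; [1+(r/z)²]^(−5/2) = 0.58646.
Δσ_z = 3×271/(2π×4.1²) × 0.58646 = 7.6974 × 0.58646 = 4.514 kPa

Δσ_z ≈ 4.51 kPa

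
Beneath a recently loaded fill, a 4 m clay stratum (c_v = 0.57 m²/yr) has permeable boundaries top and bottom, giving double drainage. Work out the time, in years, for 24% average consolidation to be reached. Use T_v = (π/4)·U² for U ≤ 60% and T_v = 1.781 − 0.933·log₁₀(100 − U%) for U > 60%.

t ≈ 0.317 years

Drainage path length: H_d = H/2 = 2 m (double drainage).
U ≤ 60%: T_v = (π/4)·U² = (π/4)×0.24² = 0.045239.
t = T_v·H_d²/c_v = 0.045239×2²/0.57 = 0.3175 years.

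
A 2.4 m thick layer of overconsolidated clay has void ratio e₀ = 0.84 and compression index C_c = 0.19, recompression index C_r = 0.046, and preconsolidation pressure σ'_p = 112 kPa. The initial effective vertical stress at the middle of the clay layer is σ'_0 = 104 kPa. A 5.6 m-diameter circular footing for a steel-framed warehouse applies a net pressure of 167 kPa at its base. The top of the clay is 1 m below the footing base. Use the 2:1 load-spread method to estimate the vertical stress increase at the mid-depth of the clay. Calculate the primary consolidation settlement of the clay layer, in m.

S_c ≈ 0.0589 m

Mid-depth of clay below the footing base: z = 1 + 2.4/2 = 2.2 m.
Stress increase at mid-clay by the 2:1 spreading method:
Δσ ≈ qD²/(D+z)² = 167×5.6²/(5.6+2.2)² = 86.08 kPa
Final effective stress: σ'_f = 104 + 86.08 = 190.08 kPa.
σ'_f = 190.08 > σ'_p = 112 kPa, so the stress path crosses the preconsolidation pressure — recompression up to σ'_p, then virgin compression beyond:
S_c = H/(1+e₀)·[C_r·log₁₀(σ'_p/σ'_0) + C_c·log₁₀(σ'_f/σ'_p)]
    = 2.4/1.84 × [0.046×log₁₀(112/104) + 0.19×log₁₀(190.08/112)]
    = 1.3043 × [0.0014805 + 0.043646] = 0.05886 m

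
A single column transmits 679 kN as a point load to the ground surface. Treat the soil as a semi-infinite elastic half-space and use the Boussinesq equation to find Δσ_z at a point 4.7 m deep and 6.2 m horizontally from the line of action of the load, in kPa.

Boussinesq vertical stress below a point load on an elastic half-space:
Δσ_z = 3P/(2πz²) · [1 + (r/z)²]^(−5/2)
r/z = 6.2/4.7 = 1.3191; [1+(r/z)²]^(−5/2) = 0.080457.
Δσ_z = 3×679/(2π×4.7²) × 0.080457 = 14.676 × 0.080457 = 1.181 kPa

Δσ_z ≈ 1.18 kPa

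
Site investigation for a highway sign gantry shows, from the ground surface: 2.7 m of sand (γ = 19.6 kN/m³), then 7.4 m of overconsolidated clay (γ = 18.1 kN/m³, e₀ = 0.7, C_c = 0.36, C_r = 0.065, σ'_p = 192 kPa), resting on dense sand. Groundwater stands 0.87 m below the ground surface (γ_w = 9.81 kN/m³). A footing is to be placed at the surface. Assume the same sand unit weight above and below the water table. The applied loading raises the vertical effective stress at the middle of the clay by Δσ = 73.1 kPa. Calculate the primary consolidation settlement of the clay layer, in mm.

S_c ≈ 92 mm

Mid-depth of clay below the ground surface: z = 2.7 + 7.4/2 = 6.4 m.
Total vertical stress at mid-clay: σ_v = 19.6×2.7 + 18.1×3.7 = 119.89 kPa.
Pore pressure: u = 9.81×(6.4 − 0.87) = 54.249 kPa.
Initial effective stress: σ'_0 = σ_v − u = 119.89 − 54.249 = 65.641 kPa.
Final effective stress: σ'_f = 65.641 + 73.1 = 138.74 kPa.
σ'_f = 138.74 ≤ σ'_p = 192 kPa, so the clay remains overconsolidated and only the recompression index applies:
S_c = C_r·H/(1+e₀)·log₁₀(σ'_f/σ'_0) = 0.065×7.4/1.7×log₁₀(138.74/65.641)
    = 0.28294 × 0.32503 = 0.09196 m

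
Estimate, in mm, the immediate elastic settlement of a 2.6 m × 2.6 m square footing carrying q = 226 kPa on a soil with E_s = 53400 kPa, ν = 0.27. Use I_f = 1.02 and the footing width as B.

S_e ≈ 10.4 mm

Immediate (elastic) settlement: S_e = q·B·(1−ν²)/E_s · I_f.
S_e = 226 × 2.6 × (1 − 0.27²) / 53400 × 1.02
    = 226 × 2.6 × 0.9271 / 53400 × 1.02
    = 0.01041 m = 10.41 mm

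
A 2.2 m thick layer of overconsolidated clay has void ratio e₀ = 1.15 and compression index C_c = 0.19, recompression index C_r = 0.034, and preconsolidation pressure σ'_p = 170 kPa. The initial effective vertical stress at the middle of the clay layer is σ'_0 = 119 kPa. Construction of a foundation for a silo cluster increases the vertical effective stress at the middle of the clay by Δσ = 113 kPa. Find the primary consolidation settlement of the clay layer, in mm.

Final effective stress: σ'_f = 119 + 113 = 232 kPa.
σ'_f = 232 > σ'_p = 170 kPa, so the stress path crosses the preconsolidation pressure — recompression up to σ'_p, then virgin compression beyond:
S_c = H/(1+e₀)·[C_r·log₁₀(σ'_p/σ'_0) + C_c·log₁₀(σ'_f/σ'_p)]
    = 2.2/2.15 × [0.034×log₁₀(170/119) + 0.19×log₁₀(232/170)]
    = 1.0233 × [0.0052667 + 0.025657] = 0.03164 m

S_c ≈ 31.6 mm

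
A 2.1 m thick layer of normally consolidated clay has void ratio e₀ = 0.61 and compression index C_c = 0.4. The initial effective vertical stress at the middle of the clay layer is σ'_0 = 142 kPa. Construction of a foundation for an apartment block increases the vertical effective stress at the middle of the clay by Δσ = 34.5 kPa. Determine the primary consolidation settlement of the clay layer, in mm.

Final effective stress: σ'_f = σ'_0 + Δσ = 142 + 34.5 = 176.5 kPa.
Normally consolidated clay, so the full stress increment lies on the virgin compression line:
S_c = C_c·H/(1+e₀)·log₁₀(σ'_f/σ'_0) = 0.4×2.1/(1+0.61)×log₁₀(176.5/142)
    = 0.52174 × 0.094456 = 0.04928 m

S_c ≈ 49.3 mm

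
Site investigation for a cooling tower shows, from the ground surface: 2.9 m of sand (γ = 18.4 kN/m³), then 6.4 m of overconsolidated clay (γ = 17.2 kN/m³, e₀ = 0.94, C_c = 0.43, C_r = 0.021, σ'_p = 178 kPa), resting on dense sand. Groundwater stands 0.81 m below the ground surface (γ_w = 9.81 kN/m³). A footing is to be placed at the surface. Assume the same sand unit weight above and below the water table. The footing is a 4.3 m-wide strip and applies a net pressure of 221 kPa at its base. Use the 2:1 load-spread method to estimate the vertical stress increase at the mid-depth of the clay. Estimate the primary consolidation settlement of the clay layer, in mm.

S_c ≈ 28.9 mm

Mid-depth of clay below the ground surface: z = 2.9 + 6.4/2 = 6.1 m.
Total vertical stress at mid-clay: σ_v = 18.4×2.9 + 17.2×3.2 = 108.4 kPa.
Pore pressure: u = 9.81×(6.1 − 0.81) = 51.895 kPa.
Initial effective stress: σ'_0 = σ_v − u = 108.4 − 51.895 = 56.505 kPa.
Stress increase at mid-clay by the 2:1 spreading method:
Δσ = qB/(B+z) = 221×4.3/(4.3+6.1) = 91.375 kPa
Final effective stress: σ'_f = 56.505 + 91.375 = 147.88 kPa.
σ'_f = 147.88 ≤ σ'_p = 178 kPa, so the clay remains overconsolidated and only the recompression index applies:
S_c = C_r·H/(1+e₀)·log₁₀(σ'_f/σ'_0) = 0.021×6.4/1.94×log₁₀(147.88/56.505)
    = 0.069279 × 0.41782 = 0.02895 m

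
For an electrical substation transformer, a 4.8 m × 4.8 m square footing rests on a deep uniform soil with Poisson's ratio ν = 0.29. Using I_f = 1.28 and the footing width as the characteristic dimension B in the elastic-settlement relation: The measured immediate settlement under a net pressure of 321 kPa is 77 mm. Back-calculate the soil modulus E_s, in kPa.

S_e = q·B·(1−ν²)/E_s · I_f  ⇒  E_s = q·B·(1−ν²)·I_f / S_e.
E_s = 321 × 4.8 × 0.9159 × 1.28 / 0.077 = 23460 kPa

E_s ≈ 23500 kPa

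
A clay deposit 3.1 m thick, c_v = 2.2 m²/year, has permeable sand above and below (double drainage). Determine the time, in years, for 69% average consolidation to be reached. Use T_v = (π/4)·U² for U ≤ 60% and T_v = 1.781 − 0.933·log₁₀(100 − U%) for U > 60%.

Drainage path length: H_d = H/2 = 1.55 m (double drainage).
U > 60%: T_v = 1.781 − 0.933·log₁₀(100 − 69) = 0.38956.
t = T_v·H_d²/c_v = 0.38956×1.55²/2.2 = 0.4254 years.

t ≈ 0.425 years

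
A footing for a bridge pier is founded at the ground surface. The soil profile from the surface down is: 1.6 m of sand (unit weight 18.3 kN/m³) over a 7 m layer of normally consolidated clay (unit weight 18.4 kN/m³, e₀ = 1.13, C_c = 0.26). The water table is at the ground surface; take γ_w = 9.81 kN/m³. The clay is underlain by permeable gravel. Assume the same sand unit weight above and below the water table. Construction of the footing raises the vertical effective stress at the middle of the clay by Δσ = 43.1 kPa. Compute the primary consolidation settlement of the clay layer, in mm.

Mid-depth of clay below the ground surface: z = 1.6 + 7/2 = 5.1 m.
Total vertical stress at mid-clay: σ_v = 18.3×1.6 + 18.4×3.5 = 93.68 kPa.
Pore pressure: u = 9.81×(5.1 − 0) = 50.031 kPa.
Initial effective stress: σ'_0 = σ_v − u = 93.68 − 50.031 = 43.649 kPa.
Final effective stress: σ'_f = σ'_0 + Δσ = 43.649 + 43.1 = 86.749 kPa.
Normally consolidated clay, so the full stress increment lies on the virgin compression line:
S_c = C_c·H/(1+e₀)·log₁₀(σ'_f/σ'_0) = 0.26×7/(1+1.13)×log₁₀(86.749/43.649)
    = 0.85446 × 0.29829 = 0.2549 m

S_c ≈ 255 mm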